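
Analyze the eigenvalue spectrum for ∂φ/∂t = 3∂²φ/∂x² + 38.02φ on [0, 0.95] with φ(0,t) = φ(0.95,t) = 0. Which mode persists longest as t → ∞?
Eigenvalues: λₙ = 3n²π²/0.95² - 38.02.
First three modes:
  n=1: λ₁ = 3π²/0.95² - 38.02 ≈ -5.212
  n=2: λ₂ = 12π²/0.95² - 38.02 ≈ 93.21
  n=3: λ₃ = 27π²/0.95² - 38.02 ≈ 257.248
Since 3π²/0.95² ≈ 32.808 < 38.02, λ₁ < 0.
The n=1 mode grows fastest (−λₙ is largest for n=1) → dominates.
Asymptotic: φ ~ c₁ sin(πx/0.95) e^{5.212t} (exponential growth at rate −λ₁ ≈ 5.212).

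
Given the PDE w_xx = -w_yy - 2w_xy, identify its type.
Rewriting in standard form: w_xx + 2w_xy + w_yy = 0. The second-order coefficients are A = 1, B = 2, C = 1. Since B² - 4AC = 0 = 0, this is a parabolic PDE.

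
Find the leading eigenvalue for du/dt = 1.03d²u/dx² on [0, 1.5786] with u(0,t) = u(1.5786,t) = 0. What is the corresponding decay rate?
Eigenvalues: λₙ = 1.03n²π²/1.5786².
First three modes:
  n=1: λ₁ = 1.03π²/1.5786² ≈ 4.079
  n=2: λ₂ = 4.12π²/1.5786² ≈ 16.317 (4× faster decay)
  n=3: λ₃ = 9.27π²/1.5786² ≈ 36.714 (9× faster decay)
As t → ∞, higher modes decay exponentially faster. The n=1 mode dominates: u ~ c₁ sin(πx/1.5786) e^{-λ₁t}.
Decay rate: λ₁ = 1.03π²/1.5786² ≈ 4.079.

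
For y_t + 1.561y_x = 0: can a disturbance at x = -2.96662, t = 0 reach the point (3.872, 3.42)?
No. Only data at x = -1.46662 affects (3.872, 3.42). Advection has one-way propagation along characteristics.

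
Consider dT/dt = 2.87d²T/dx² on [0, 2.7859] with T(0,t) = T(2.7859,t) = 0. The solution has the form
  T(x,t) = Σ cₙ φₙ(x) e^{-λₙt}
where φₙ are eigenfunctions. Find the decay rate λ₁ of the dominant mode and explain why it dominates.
Eigenvalues: λₙ = 2.87n²π²/2.7859².
First three modes:
  n=1: λ₁ = 2.87π²/2.7859² ≈ 3.65
  n=2: λ₂ = 11.48π²/2.7859² ≈ 14.599 (4× faster decay)
  n=3: λ₃ = 25.83π²/2.7859² ≈ 32.847 (9× faster decay)
As t → ∞, higher modes decay exponentially faster. The n=1 mode dominates: T ~ c₁ sin(πx/2.7859) e^{-λ₁t}.
Decay rate: λ₁ = 2.87π²/2.7859² ≈ 3.65.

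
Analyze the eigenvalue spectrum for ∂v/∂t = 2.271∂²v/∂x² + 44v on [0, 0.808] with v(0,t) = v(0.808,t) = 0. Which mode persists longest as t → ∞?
Eigenvalues: λₙ = 2.271n²π²/0.808² - 44.
First three modes:
  n=1: λ₁ = 2.271π²/0.808² - 44 ≈ -9.668
  n=2: λ₂ = 9.084π²/0.808² - 44 ≈ 93.326
  n=3: λ₃ = 20.439π²/0.808² - 44 ≈ 264.984
Since 2.271π²/0.808² ≈ 34.332 < 44, λ₁ < 0.
The n=1 mode grows fastest (−λₙ is largest for n=1) → dominates.
Asymptotic: v ~ c₁ sin(πx/0.808) e^{9.668t} (exponential growth at rate −λ₁ ≈ 9.668).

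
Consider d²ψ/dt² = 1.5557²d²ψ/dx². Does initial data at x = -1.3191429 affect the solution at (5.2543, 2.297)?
No. The domain of dependence is [1.6808571, 8.8277429], and -1.3191429 is outside this interval.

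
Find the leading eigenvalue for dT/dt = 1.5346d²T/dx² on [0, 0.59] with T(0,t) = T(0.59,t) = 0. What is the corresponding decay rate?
Eigenvalues: λₙ = 1.5346n²π²/0.59².
First three modes:
  n=1: λ₁ = 1.5346π²/0.59² ≈ 43.51
  n=2: λ₂ = 6.1384π²/0.59² ≈ 174.041 (4× faster decay)
  n=3: λ₃ = 13.8114π²/0.59² ≈ 391.592 (9× faster decay)
As t → ∞, higher modes decay exponentially faster. The n=1 mode dominates: T ~ c₁ sin(πx/0.59) e^{-λ₁t}.
Decay rate: λ₁ = 1.5346π²/0.59² ≈ 43.51.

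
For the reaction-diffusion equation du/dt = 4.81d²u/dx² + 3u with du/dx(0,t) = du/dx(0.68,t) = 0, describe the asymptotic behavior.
u grows unboundedly. With Neumann BCs the constant mode has diffusion eigenvalue 0, so any r > 0 makes it grow like e^(3t); solution grows exponentially.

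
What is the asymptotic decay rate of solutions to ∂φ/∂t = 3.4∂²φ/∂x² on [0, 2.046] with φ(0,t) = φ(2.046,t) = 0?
Eigenvalues: λₙ = 3.4n²π²/2.046².
First three modes:
  n=1: λ₁ = 3.4π²/2.046² ≈ 8.016
  n=2: λ₂ = 13.6π²/2.046² ≈ 32.065 (4× faster decay)
  n=3: λ₃ = 30.6π²/2.046² ≈ 72.146 (9× faster decay)
As t → ∞, higher modes decay exponentially faster. The n=1 mode dominates: φ ~ c₁ sin(πx/2.046) e^{-λ₁t}.
Decay rate: λ₁ = 3.4π²/2.046² ≈ 8.016.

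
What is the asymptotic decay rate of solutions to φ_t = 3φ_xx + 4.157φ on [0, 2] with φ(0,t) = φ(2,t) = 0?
Eigenvalues: λₙ = 3n²π²/2² - 4.157.
First three modes:
  n=1: λ₁ = 3π²/2² - 4.157 ≈ 3.245
  n=2: λ₂ = 12π²/2² - 4.157 ≈ 25.452
  n=3: λ₃ = 27π²/2² - 4.157 ≈ 62.463
Since 3π²/2² ≈ 7.402 > 4.157, all λₙ > 0.
The n=1 mode decays slowest → dominates as t → ∞.
Asymptotic: φ ~ c₁ sin(πx/2) e^{-λ₁t} with decay rate λ₁ ≈ 3.245.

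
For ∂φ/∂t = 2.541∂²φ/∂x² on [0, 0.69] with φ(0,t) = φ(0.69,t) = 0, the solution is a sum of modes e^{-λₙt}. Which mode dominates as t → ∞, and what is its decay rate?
Eigenvalues: λₙ = 2.541n²π²/0.69².
First three modes:
  n=1: λ₁ = 2.541π²/0.69² ≈ 52.675
  n=2: λ₂ = 10.164π²/0.69² ≈ 210.701 (4× faster decay)
  n=3: λ₃ = 22.869π²/0.69² ≈ 474.077 (9× faster decay)
As t → ∞, higher modes decay exponentially faster. The n=1 mode dominates: φ ~ c₁ sin(πx/0.69) e^{-λ₁t}.
Decay rate: λ₁ = 2.541π²/0.69² ≈ 52.675.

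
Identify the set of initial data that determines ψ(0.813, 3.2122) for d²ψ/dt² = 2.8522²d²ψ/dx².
Domain of dependence: [-8.34883684, 9.97483684]. Signals travel at speed 2.8522, so data within |x - 0.813| ≤ 2.8522·3.2122 = 9.16183684 can reach the point.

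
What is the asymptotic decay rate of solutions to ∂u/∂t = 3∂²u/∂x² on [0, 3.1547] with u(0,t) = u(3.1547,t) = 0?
Eigenvalues: λₙ = 3n²π²/3.1547².
First three modes:
  n=1: λ₁ = 3π²/3.1547² ≈ 2.975
  n=2: λ₂ = 12π²/3.1547² ≈ 11.9 (4× faster decay)
  n=3: λ₃ = 27π²/3.1547² ≈ 26.776 (9× faster decay)
As t → ∞, higher modes decay exponentially faster. The n=1 mode dominates: u ~ c₁ sin(πx/3.1547) e^{-λ₁t}.
Decay rate: λ₁ = 3π²/3.1547² ≈ 2.975.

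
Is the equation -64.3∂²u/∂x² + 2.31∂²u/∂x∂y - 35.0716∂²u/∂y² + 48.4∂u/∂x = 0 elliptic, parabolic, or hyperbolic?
Computing B² - 4AC with A = -64.3, B = 2.31, C = -35.0716: discriminant = -9015.07942 (negative). Answer: elliptic.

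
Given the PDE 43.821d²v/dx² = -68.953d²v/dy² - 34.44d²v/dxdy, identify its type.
Rewriting in standard form: 43.821d²v/dx² + 34.44d²v/dxdy + 68.953d²v/dy² = 0. The second-order coefficients are A = 43.821, B = 34.44, C = 68.953. Since B² - 4AC = -10900.244052 < 0, this is an elliptic PDE.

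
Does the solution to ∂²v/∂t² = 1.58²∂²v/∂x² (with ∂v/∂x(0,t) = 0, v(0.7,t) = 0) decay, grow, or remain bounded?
v oscillates (no decay). Energy is conserved; the solution oscillates indefinitely as standing waves.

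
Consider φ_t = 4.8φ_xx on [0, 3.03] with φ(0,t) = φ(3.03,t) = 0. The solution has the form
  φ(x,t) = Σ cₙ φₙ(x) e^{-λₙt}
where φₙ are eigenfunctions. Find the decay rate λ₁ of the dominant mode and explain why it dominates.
Eigenvalues: λₙ = 4.8n²π²/3.03².
First three modes:
  n=1: λ₁ = 4.8π²/3.03² ≈ 5.16
  n=2: λ₂ = 19.2π²/3.03² ≈ 20.64 (4× faster decay)
  n=3: λ₃ = 43.2π²/3.03² ≈ 46.441 (9× faster decay)
As t → ∞, higher modes decay exponentially faster. The n=1 mode dominates: φ ~ c₁ sin(πx/3.03) e^{-λ₁t}.
Decay rate: λ₁ = 4.8π²/3.03² ≈ 5.16.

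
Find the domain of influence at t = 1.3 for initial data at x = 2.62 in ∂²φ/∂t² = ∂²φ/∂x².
Domain of influence: [1.32, 3.92]. Data at x = 2.62 spreads outward at speed 1.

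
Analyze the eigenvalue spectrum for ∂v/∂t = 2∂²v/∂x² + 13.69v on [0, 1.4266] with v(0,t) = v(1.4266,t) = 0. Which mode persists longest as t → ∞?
Eigenvalues: λₙ = 2n²π²/1.4266² - 13.69.
First three modes:
  n=1: λ₁ = 2π²/1.4266² - 13.69 ≈ -3.991
  n=2: λ₂ = 8π²/1.4266² - 13.69 ≈ 25.106
  n=3: λ₃ = 18π²/1.4266² - 13.69 ≈ 73.601
Since 2π²/1.4266² ≈ 9.699 < 13.69, λ₁ < 0.
The n=1 mode grows fastest (−λₙ is largest for n=1) → dominates.
Asymptotic: v ~ c₁ sin(πx/1.4266) e^{3.991t} (exponential growth at rate −λ₁ ≈ 3.991).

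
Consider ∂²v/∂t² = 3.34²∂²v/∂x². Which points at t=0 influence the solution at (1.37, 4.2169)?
Domain of dependence: [-12.714446, 15.454446]. Signals travel at speed 3.34, so data within |x - 1.37| ≤ 3.34·4.2169 = 14.084446 can reach the point.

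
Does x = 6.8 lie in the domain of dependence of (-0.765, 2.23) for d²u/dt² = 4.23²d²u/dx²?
Yes. The domain of dependence is [-10.1979, 8.6679], and 6.8 ∈ [-10.1979, 8.6679].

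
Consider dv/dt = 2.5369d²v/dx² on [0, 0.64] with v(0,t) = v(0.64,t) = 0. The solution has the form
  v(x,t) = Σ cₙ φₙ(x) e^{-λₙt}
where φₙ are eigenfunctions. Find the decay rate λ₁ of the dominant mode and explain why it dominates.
Eigenvalues: λₙ = 2.5369n²π²/0.64².
First three modes:
  n=1: λ₁ = 2.5369π²/0.64² ≈ 61.128
  n=2: λ₂ = 10.1476π²/0.64² ≈ 244.514 (4× faster decay)
  n=3: λ₃ = 22.8321π²/0.64² ≈ 550.156 (9× faster decay)
As t → ∞, higher modes decay exponentially faster. The n=1 mode dominates: v ~ c₁ sin(πx/0.64) e^{-λ₁t}.
Decay rate: λ₁ = 2.5369π²/0.64² ≈ 61.128.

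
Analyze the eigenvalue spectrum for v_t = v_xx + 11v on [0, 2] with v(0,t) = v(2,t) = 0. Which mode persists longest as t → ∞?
Eigenvalues: λₙ = n²π²/2² - 11.
First three modes:
  n=1: λ₁ = π²/2² - 11 ≈ -8.533
  n=2: λ₂ = 4π²/2² - 11 ≈ -1.13
  n=3: λ₃ = 9π²/2² - 11 ≈ 11.207
Since π²/2² ≈ 2.467 < 11, λ₁ < 0.
The n=1 mode grows fastest (−λₙ is largest for n=1) → dominates.
Asymptotic: v ~ c₁ sin(πx/2) e^{8.533t} (exponential growth at rate −λ₁ ≈ 8.533).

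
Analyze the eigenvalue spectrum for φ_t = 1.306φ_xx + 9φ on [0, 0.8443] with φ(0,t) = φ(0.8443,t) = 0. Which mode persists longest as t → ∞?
Eigenvalues: λₙ = 1.306n²π²/0.8443² - 9.
First three modes:
  n=1: λ₁ = 1.306π²/0.8443² - 9 ≈ 9.082
  n=2: λ₂ = 5.224π²/0.8443² - 9 ≈ 63.328
  n=3: λ₃ = 11.754π²/0.8443² - 9 ≈ 153.739
Since 1.306π²/0.8443² ≈ 18.082 > 9, all λₙ > 0.
The n=1 mode decays slowest → dominates as t → ∞.
Asymptotic: φ ~ c₁ sin(πx/0.8443) e^{-λ₁t} with decay rate λ₁ ≈ 9.082.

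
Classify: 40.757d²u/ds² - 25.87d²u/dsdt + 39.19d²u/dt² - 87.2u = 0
Elliptic (discriminant = -5719.81042).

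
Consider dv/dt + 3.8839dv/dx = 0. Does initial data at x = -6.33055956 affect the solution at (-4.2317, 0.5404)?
Yes. The characteristic through (-4.2317, 0.5404) passes through x = -6.33055956.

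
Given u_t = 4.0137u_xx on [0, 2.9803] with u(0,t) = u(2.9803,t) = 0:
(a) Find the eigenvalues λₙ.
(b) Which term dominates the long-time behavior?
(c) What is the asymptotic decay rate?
Eigenvalues: λₙ = 4.0137n²π²/2.9803².
First three modes:
  n=1: λ₁ = 4.0137π²/2.9803² ≈ 4.46
  n=2: λ₂ = 16.0548π²/2.9803² ≈ 17.84 (4× faster decay)
  n=3: λ₃ = 36.1233π²/2.9803² ≈ 40.139 (9× faster decay)
As t → ∞, higher modes decay exponentially faster. The n=1 mode dominates: u ~ c₁ sin(πx/2.9803) e^{-λ₁t}.
Decay rate: λ₁ = 4.0137π²/2.9803² ≈ 4.46.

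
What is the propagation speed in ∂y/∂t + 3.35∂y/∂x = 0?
Speed = 3.35. Information travels along x - 3.35t = const (rightward).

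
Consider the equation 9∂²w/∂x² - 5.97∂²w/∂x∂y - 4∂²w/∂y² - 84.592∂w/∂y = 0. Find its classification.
Hyperbolic. (A = 9, B = -5.97, C = -4 gives B² - 4AC = 179.6409.)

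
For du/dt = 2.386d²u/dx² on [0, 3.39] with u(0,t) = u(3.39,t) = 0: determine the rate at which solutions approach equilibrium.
Eigenvalues: λₙ = 2.386n²π²/3.39².
First three modes:
  n=1: λ₁ = 2.386π²/3.39² ≈ 2.049
  n=2: λ₂ = 9.544π²/3.39² ≈ 8.197 (4× faster decay)
  n=3: λ₃ = 21.474π²/3.39² ≈ 18.442 (9× faster decay)
As t → ∞, higher modes decay exponentially faster. The n=1 mode dominates: u ~ c₁ sin(πx/3.39) e^{-λ₁t}.
Decay rate: λ₁ = 2.386π²/3.39² ≈ 2.049.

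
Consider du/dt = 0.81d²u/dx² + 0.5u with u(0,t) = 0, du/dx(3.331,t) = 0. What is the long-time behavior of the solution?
As t → ∞, u grows unboundedly. Reaction dominates diffusion (r=0.5 > κπ²/(4L²)≈0.18); solution grows exponentially.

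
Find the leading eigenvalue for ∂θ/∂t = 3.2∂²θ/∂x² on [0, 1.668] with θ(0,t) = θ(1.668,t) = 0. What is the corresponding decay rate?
Eigenvalues: λₙ = 3.2n²π²/1.668².
First three modes:
  n=1: λ₁ = 3.2π²/1.668² ≈ 11.352
  n=2: λ₂ = 12.8π²/1.668² ≈ 45.406 (4× faster decay)
  n=3: λ₃ = 28.8π²/1.668² ≈ 102.165 (9× faster decay)
As t → ∞, higher modes decay exponentially faster. The n=1 mode dominates: θ ~ c₁ sin(πx/1.668) e^{-λ₁t}.
Decay rate: λ₁ = 3.2π²/1.668² ≈ 11.352.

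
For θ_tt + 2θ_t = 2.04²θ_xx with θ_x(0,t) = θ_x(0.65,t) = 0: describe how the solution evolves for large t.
θ → constant (steady state). Damping (γ=2) dissipates the nonconstant modes; with Neumann BCs the spatial average obeys M''+γM'=0 and tends to a finite limit.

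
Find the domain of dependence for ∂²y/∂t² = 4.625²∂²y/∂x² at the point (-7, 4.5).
Domain of dependence: [-27.8125, 13.8125]. Signals travel at speed 4.625, so data within |x - -7| ≤ 4.625·4.5 = 20.8125 can reach the point.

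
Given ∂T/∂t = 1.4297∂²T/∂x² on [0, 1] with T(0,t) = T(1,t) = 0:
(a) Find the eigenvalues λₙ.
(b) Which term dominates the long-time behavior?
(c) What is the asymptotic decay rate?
Eigenvalues: λₙ = 1.4297n²π².
First three modes:
  n=1: λ₁ = 1.4297π² ≈ 14.111
  n=2: λ₂ = 5.7188π² ≈ 56.442 (4× faster decay)
  n=3: λ₃ = 12.8673π² ≈ 126.995 (9× faster decay)
As t → ∞, higher modes decay exponentially faster. The n=1 mode dominates: T ~ c₁ sin(πx) e^{-λ₁t}.
Decay rate: λ₁ = 1.4297π² ≈ 14.111.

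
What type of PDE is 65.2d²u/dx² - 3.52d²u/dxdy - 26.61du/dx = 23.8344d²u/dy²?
Rewriting in standard form: 65.2d²u/dx² - 3.52d²u/dxdy - 23.8344d²u/dy² - 26.61du/dx = 0. With A = 65.2, B = -3.52, C = -23.8344, the discriminant is 6228.40192. This is a hyperbolic PDE.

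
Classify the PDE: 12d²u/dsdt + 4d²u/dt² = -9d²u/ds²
Rewriting in standard form: 9d²u/ds² + 12d²u/dsdt + 4d²u/dt² = 0. A = 9, B = 12, C = 4. Discriminant B² - 4AC = 0. Since 0 = 0, parabolic.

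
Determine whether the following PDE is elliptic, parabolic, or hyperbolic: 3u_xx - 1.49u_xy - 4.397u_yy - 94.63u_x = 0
Coefficients: A = 3, B = -1.49, C = -4.397. B² - 4AC = 54.9841, which is positive, so the equation is hyperbolic.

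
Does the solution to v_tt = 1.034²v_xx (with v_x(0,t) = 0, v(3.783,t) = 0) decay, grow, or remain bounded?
v oscillates (no decay). Energy is conserved; the solution oscillates indefinitely as standing waves.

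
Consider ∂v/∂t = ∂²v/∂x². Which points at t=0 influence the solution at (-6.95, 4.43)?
The entire real line. The heat equation has infinite propagation speed: any initial disturbance instantly affects all points (though exponentially small far away).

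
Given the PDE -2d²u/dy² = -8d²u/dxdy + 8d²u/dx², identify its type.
Rewriting in standard form: -8d²u/dx² + 8d²u/dxdy - 2d²u/dy² = 0. The second-order coefficients are A = -8, B = 8, C = -2. Since B² - 4AC = 0 = 0, this is a parabolic PDE.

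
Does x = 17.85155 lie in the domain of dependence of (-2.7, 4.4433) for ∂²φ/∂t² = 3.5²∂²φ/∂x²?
No. The domain of dependence is [-18.25155, 12.85155], and 17.85155 is outside this interval.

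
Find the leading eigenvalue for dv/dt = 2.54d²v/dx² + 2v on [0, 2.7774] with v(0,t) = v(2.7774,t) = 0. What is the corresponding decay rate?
Eigenvalues: λₙ = 2.54n²π²/2.7774² - 2.
First three modes:
  n=1: λ₁ = 2.54π²/2.7774² - 2 ≈ 1.25
  n=2: λ₂ = 10.16π²/2.7774² - 2 ≈ 10.999
  n=3: λ₃ = 22.86π²/2.7774² - 2 ≈ 27.248
Since 2.54π²/2.7774² ≈ 3.25 > 2, all λₙ > 0.
The n=1 mode decays slowest → dominates as t → ∞.
Asymptotic: v ~ c₁ sin(πx/2.7774) e^{-λ₁t} with decay rate λ₁ ≈ 1.25.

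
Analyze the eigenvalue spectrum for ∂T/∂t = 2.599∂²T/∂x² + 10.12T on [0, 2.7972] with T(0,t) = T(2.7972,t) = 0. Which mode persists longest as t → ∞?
Eigenvalues: λₙ = 2.599n²π²/2.7972² - 10.12.
First three modes:
  n=1: λ₁ = 2.599π²/2.7972² - 10.12 ≈ -6.842
  n=2: λ₂ = 10.396π²/2.7972² - 10.12 ≈ 2.994
  n=3: λ₃ = 23.391π²/2.7972² - 10.12 ≈ 19.385
Since 2.599π²/2.7972² ≈ 3.278 < 10.12, λ₁ < 0.
The n=1 mode grows fastest (−λₙ is largest for n=1) → dominates.
Asymptotic: T ~ c₁ sin(πx/2.7972) e^{6.842t} (exponential growth at rate −λ₁ ≈ 6.842).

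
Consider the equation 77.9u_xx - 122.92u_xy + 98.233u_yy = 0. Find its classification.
Elliptic. (A = 77.9, B = -122.92, C = 98.233 gives B² - 4AC = -15500.0764.)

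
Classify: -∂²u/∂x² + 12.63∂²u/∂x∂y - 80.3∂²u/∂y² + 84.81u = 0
Elliptic (discriminant = -161.6831).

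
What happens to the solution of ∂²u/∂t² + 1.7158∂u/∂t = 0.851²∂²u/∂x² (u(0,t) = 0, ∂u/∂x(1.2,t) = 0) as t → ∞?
u → 0. Damping (γ=1.7158) dissipates energy; oscillations decay exponentially.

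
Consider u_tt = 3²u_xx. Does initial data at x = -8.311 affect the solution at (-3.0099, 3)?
Yes. The domain of dependence is [-12.0099, 5.9901], and -8.311 ∈ [-12.0099, 5.9901].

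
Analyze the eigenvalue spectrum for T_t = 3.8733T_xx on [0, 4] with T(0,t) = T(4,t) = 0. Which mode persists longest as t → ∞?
Eigenvalues: λₙ = 3.8733n²π²/4².
First three modes:
  n=1: λ₁ = 3.8733π²/4² ≈ 2.389
  n=2: λ₂ = 15.4932π²/4² ≈ 9.557 (4× faster decay)
  n=3: λ₃ = 34.8597π²/4² ≈ 21.503 (9× faster decay)
As t → ∞, higher modes decay exponentially faster. The n=1 mode dominates: T ~ c₁ sin(πx/4) e^{-λ₁t}.
Decay rate: λ₁ = 3.8733π²/4² ≈ 2.389.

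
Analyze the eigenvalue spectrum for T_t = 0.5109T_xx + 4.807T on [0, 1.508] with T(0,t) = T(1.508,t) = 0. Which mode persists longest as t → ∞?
Eigenvalues: λₙ = 0.5109n²π²/1.508² - 4.807.
First three modes:
  n=1: λ₁ = 0.5109π²/1.508² - 4.807 ≈ -2.59
  n=2: λ₂ = 2.0436π²/1.508² - 4.807 ≈ 4.062
  n=3: λ₃ = 4.5981π²/1.508² - 4.807 ≈ 15.149
Since 0.5109π²/1.508² ≈ 2.217 < 4.807, λ₁ < 0.
The n=1 mode grows fastest (−λₙ is largest for n=1) → dominates.
Asymptotic: T ~ c₁ sin(πx/1.508) e^{2.59t} (exponential growth at rate −λ₁ ≈ 2.59).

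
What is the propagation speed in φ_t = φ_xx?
Infinite. The heat equation is parabolic, not hyperbolic, so disturbances propagate instantly.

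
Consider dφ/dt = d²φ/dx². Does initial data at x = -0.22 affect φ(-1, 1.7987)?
Yes, for any finite x. The heat equation has infinite propagation speed, so all initial data affects all points at any t > 0.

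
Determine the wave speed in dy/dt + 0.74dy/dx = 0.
Speed = 0.74. Information travels along x - 0.74t = const (rightward).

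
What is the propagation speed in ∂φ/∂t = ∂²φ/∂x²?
Infinite. The heat equation is parabolic, not hyperbolic, so disturbances propagate instantly.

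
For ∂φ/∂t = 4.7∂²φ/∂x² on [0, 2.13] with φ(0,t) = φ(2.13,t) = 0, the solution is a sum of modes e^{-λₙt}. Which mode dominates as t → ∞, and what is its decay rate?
Eigenvalues: λₙ = 4.7n²π²/2.13².
First three modes:
  n=1: λ₁ = 4.7π²/2.13² ≈ 10.224
  n=2: λ₂ = 18.8π²/2.13² ≈ 40.898 (4× faster decay)
  n=3: λ₃ = 42.3π²/2.13² ≈ 92.02 (9× faster decay)
As t → ∞, higher modes decay exponentially faster. The n=1 mode dominates: φ ~ c₁ sin(πx/2.13) e^{-λ₁t}.
Decay rate: λ₁ = 4.7π²/2.13² ≈ 10.224.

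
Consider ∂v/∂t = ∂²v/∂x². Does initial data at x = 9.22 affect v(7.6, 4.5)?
Yes, for any finite x. The heat equation has infinite propagation speed, so all initial data affects all points at any t > 0.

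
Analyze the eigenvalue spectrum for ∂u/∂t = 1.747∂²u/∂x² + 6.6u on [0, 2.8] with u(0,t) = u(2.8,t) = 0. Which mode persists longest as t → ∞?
Eigenvalues: λₙ = 1.747n²π²/2.8² - 6.6.
First three modes:
  n=1: λ₁ = 1.747π²/2.8² - 6.6 ≈ -4.401
  n=2: λ₂ = 6.988π²/2.8² - 6.6 ≈ 2.197
  n=3: λ₃ = 15.723π²/2.8² - 6.6 ≈ 13.193
Since 1.747π²/2.8² ≈ 2.199 < 6.6, λ₁ < 0.
The n=1 mode grows fastest (−λₙ is largest for n=1) → dominates.
Asymptotic: u ~ c₁ sin(πx/2.8) e^{4.401t} (exponential growth at rate −λ₁ ≈ 4.401).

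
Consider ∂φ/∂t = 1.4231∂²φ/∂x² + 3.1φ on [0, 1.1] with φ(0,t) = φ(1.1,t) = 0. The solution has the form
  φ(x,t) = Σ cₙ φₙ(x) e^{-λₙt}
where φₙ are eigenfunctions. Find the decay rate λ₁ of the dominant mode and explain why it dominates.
Eigenvalues: λₙ = 1.4231n²π²/1.1² - 3.1.
First three modes:
  n=1: λ₁ = 1.4231π²/1.1² - 3.1 ≈ 8.508
  n=2: λ₂ = 5.6924π²/1.1² - 3.1 ≈ 43.331
  n=3: λ₃ = 12.8079π²/1.1² - 3.1 ≈ 101.37
Since 1.4231π²/1.1² ≈ 11.608 > 3.1, all λₙ > 0.
The n=1 mode decays slowest → dominates as t → ∞.
Asymptotic: φ ~ c₁ sin(πx/1.1) e^{-λ₁t} with decay rate λ₁ ≈ 8.508.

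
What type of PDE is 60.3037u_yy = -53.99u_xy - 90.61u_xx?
Rewriting in standard form: 90.61u_xx + 53.99u_xy + 60.3037u_yy = 0. With A = 90.61, B = 53.99, C = 60.3037, the discriminant is -18941.552928. This is an elliptic PDE.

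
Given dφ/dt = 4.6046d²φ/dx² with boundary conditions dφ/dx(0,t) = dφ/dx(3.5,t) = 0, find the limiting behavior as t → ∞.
φ → constant (steady state). Heat is conserved (no flux at boundaries); solution approaches the spatial average.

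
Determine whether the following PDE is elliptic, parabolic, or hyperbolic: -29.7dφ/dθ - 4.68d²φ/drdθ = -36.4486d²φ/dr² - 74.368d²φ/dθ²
Rewriting in standard form: 36.4486d²φ/dr² - 4.68d²φ/drdθ + 74.368d²φ/dθ² - 29.7dφ/dθ = 0. Coefficients: A = 36.4486, B = -4.68, C = 74.368. B² - 4AC = -10820.5355392, which is negative, so the equation is elliptic.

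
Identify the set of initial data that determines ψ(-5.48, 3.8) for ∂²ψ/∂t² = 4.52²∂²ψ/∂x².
Domain of dependence: [-22.656, 11.696]. Signals travel at speed 4.52, so data within |x - -5.48| ≤ 4.52·3.8 = 17.176 can reach the point.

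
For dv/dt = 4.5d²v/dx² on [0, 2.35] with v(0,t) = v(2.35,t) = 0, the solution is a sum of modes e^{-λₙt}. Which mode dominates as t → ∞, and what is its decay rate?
Eigenvalues: λₙ = 4.5n²π²/2.35².
First three modes:
  n=1: λ₁ = 4.5π²/2.35² ≈ 8.042
  n=2: λ₂ = 18π²/2.35² ≈ 32.169 (4× faster decay)
  n=3: λ₃ = 40.5π²/2.35² ≈ 72.38 (9× faster decay)
As t → ∞, higher modes decay exponentially faster. The n=1 mode dominates: v ~ c₁ sin(πx/2.35) e^{-λ₁t}.
Decay rate: λ₁ = 4.5π²/2.35² ≈ 8.042.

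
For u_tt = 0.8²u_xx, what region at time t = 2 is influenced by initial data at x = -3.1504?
Domain of influence: [-4.7504, -1.5504]. Data at x = -3.1504 spreads outward at speed 0.8.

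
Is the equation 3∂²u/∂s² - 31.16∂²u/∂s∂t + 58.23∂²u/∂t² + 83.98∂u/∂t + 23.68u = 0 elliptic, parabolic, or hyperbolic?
Computing B² - 4AC with A = 3, B = -31.16, C = 58.23: discriminant = 272.1856 (positive). Answer: hyperbolic.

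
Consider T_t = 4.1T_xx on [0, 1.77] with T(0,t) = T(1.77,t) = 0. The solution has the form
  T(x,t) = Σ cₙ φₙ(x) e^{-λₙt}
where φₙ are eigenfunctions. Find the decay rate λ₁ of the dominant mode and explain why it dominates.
Eigenvalues: λₙ = 4.1n²π²/1.77².
First three modes:
  n=1: λ₁ = 4.1π²/1.77² ≈ 12.916
  n=2: λ₂ = 16.4π²/1.77² ≈ 51.665 (4× faster decay)
  n=3: λ₃ = 36.9π²/1.77² ≈ 116.246 (9× faster decay)
As t → ∞, higher modes decay exponentially faster. The n=1 mode dominates: T ~ c₁ sin(πx/1.77) e^{-λ₁t}.
Decay rate: λ₁ = 4.1π²/1.77² ≈ 12.916.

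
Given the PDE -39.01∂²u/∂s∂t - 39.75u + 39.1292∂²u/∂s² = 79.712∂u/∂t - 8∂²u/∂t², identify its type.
Rewriting in standard form: 39.1292∂²u/∂s² - 39.01∂²u/∂s∂t + 8∂²u/∂t² - 79.712∂u/∂t - 39.75u = 0. The second-order coefficients are A = 39.1292, B = -39.01, C = 8. Since B² - 4AC = 269.6457 > 0, this is a hyperbolic PDE.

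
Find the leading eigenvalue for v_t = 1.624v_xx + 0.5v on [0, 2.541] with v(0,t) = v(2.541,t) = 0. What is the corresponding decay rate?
Eigenvalues: λₙ = 1.624n²π²/2.541² - 0.5.
First three modes:
  n=1: λ₁ = 1.624π²/2.541² - 0.5 ≈ 1.982
  n=2: λ₂ = 6.496π²/2.541² - 0.5 ≈ 9.43
  n=3: λ₃ = 14.616π²/2.541² - 0.5 ≈ 21.842
Since 1.624π²/2.541² ≈ 2.482 > 0.5, all λₙ > 0.
The n=1 mode decays slowest → dominates as t → ∞.
Asymptotic: v ~ c₁ sin(πx/2.541) e^{-λ₁t} with decay rate λ₁ ≈ 1.982.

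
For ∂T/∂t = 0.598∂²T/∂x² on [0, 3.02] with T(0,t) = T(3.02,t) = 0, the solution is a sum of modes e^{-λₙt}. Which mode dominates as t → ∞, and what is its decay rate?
Eigenvalues: λₙ = 0.598n²π²/3.02².
First three modes:
  n=1: λ₁ = 0.598π²/3.02² ≈ 0.647
  n=2: λ₂ = 2.392π²/3.02² ≈ 2.588 (4× faster decay)
  n=3: λ₃ = 5.382π²/3.02² ≈ 5.824 (9× faster decay)
As t → ∞, higher modes decay exponentially faster. The n=1 mode dominates: T ~ c₁ sin(πx/3.02) e^{-λ₁t}.
Decay rate: λ₁ = 0.598π²/3.02² ≈ 0.647.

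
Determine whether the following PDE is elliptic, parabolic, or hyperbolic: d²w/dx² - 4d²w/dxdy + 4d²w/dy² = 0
Coefficients: A = 1, B = -4, C = 4. B² - 4AC = 0, which is zero, so the equation is parabolic.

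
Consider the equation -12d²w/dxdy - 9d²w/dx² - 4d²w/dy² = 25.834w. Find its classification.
Rewriting in standard form: -9d²w/dx² - 12d²w/dxdy - 4d²w/dy² - 25.834w = 0. Parabolic. (A = -9, B = -12, C = -4 gives B² - 4AC = 0.)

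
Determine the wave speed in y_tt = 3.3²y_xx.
Speed = 3.3. Information travels along characteristics x = x₀ ± 3.3t.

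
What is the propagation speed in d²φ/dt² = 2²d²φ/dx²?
Speed = 2. Information travels along characteristics x = x₀ ± 2t.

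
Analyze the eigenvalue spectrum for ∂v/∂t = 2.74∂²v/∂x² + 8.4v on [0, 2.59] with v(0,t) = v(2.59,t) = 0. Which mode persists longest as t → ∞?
Eigenvalues: λₙ = 2.74n²π²/2.59² - 8.4.
First three modes:
  n=1: λ₁ = 2.74π²/2.59² - 8.4 ≈ -4.369
  n=2: λ₂ = 10.96π²/2.59² - 8.4 ≈ 7.725
  n=3: λ₃ = 24.66π²/2.59² - 8.4 ≈ 27.882
Since 2.74π²/2.59² ≈ 4.031 < 8.4, λ₁ < 0.
The n=1 mode grows fastest (−λₙ is largest for n=1) → dominates.
Asymptotic: v ~ c₁ sin(πx/2.59) e^{4.369t} (exponential growth at rate −λ₁ ≈ 4.369).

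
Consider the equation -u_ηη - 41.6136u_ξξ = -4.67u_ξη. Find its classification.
Rewriting in standard form: -41.6136u_ξξ + 4.67u_ξη - u_ηη = 0. Elliptic. (A = -41.6136, B = 4.67, C = -1 gives B² - 4AC = -144.6455.)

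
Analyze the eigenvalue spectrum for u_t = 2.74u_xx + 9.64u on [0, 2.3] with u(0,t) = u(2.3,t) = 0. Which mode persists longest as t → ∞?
Eigenvalues: λₙ = 2.74n²π²/2.3² - 9.64.
First three modes:
  n=1: λ₁ = 2.74π²/2.3² - 9.64 ≈ -4.528
  n=2: λ₂ = 10.96π²/2.3² - 9.64 ≈ 10.808
  n=3: λ₃ = 24.66π²/2.3² - 9.64 ≈ 36.368
Since 2.74π²/2.3² ≈ 5.112 < 9.64, λ₁ < 0.
The n=1 mode grows fastest (−λₙ is largest for n=1) → dominates.
Asymptotic: u ~ c₁ sin(πx/2.3) e^{4.528t} (exponential growth at rate −λ₁ ≈ 4.528).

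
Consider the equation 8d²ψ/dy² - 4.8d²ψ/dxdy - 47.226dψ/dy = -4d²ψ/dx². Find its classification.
Rewriting in standard form: 4d²ψ/dx² - 4.8d²ψ/dxdy + 8d²ψ/dy² - 47.226dψ/dy = 0. Elliptic. (A = 4, B = -4.8, C = 8 gives B² - 4AC = -104.96.)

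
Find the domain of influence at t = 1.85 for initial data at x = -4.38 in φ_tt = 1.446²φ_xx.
Domain of influence: [-7.0551, -1.7049]. Data at x = -4.38 spreads outward at speed 1.446.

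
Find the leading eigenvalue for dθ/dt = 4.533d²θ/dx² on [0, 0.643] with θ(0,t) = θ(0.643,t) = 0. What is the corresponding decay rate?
Eigenvalues: λₙ = 4.533n²π²/0.643².
First three modes:
  n=1: λ₁ = 4.533π²/0.643² ≈ 108.209
  n=2: λ₂ = 18.132π²/0.643² ≈ 432.836 (4× faster decay)
  n=3: λ₃ = 40.797π²/0.643² ≈ 973.881 (9× faster decay)
As t → ∞, higher modes decay exponentially faster. The n=1 mode dominates: θ ~ c₁ sin(πx/0.643) e^{-λ₁t}.
Decay rate: λ₁ = 4.533π²/0.643² ≈ 108.209.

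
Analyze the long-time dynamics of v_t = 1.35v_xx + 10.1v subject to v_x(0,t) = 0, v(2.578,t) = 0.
Long-time behavior: v grows unboundedly. Reaction dominates diffusion (r=10.1 > κπ²/(4L²)≈0.5); solution grows exponentially.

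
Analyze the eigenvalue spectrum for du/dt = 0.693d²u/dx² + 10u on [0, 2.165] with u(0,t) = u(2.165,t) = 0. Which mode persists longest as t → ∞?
Eigenvalues: λₙ = 0.693n²π²/2.165² - 10.
First three modes:
  n=1: λ₁ = 0.693π²/2.165² - 10 ≈ -8.541
  n=2: λ₂ = 2.772π²/2.165² - 10 ≈ -4.163
  n=3: λ₃ = 6.237π²/2.165² - 10 ≈ 3.133
Since 0.693π²/2.165² ≈ 1.459 < 10, λ₁ < 0.
The n=1 mode grows fastest (−λₙ is largest for n=1) → dominates.
Asymptotic: u ~ c₁ sin(πx/2.165) e^{8.541t} (exponential growth at rate −λ₁ ≈ 8.541).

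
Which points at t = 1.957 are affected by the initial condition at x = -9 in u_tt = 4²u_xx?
Domain of influence: [-16.828, -1.172]. Data at x = -9 spreads outward at speed 4.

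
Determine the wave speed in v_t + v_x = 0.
Speed = 1. Information travels along x - 1t = const (rightward).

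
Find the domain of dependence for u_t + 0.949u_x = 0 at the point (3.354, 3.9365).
A single point: x = -0.3817385. The characteristic through (3.354, 3.9365) is x - 0.949t = const, so x = 3.354 - 0.949·3.9365 = -0.3817385.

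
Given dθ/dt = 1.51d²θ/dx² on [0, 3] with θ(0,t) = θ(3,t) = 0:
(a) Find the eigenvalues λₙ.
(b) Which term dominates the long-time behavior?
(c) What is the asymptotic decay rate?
Eigenvalues: λₙ = 1.51n²π²/3².
First three modes:
  n=1: λ₁ = 1.51π²/3² ≈ 1.656
  n=2: λ₂ = 6.04π²/3² ≈ 6.624 (4× faster decay)
  n=3: λ₃ = 13.59π²/3² ≈ 14.903 (9× faster decay)
As t → ∞, higher modes decay exponentially faster. The n=1 mode dominates: θ ~ c₁ sin(πx/3) e^{-λ₁t}.
Decay rate: λ₁ = 1.51π²/3² ≈ 1.656.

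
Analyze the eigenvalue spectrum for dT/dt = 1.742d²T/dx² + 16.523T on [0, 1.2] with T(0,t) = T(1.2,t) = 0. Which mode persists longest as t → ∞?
Eigenvalues: λₙ = 1.742n²π²/1.2² - 16.523.
First three modes:
  n=1: λ₁ = 1.742π²/1.2² - 16.523 ≈ -4.584
  n=2: λ₂ = 6.968π²/1.2² - 16.523 ≈ 31.235
  n=3: λ₃ = 15.678π²/1.2² - 16.523 ≈ 90.932
Since 1.742π²/1.2² ≈ 11.939 < 16.523, λ₁ < 0.
The n=1 mode grows fastest (−λₙ is largest for n=1) → dominates.
Asymptotic: T ~ c₁ sin(πx/1.2) e^{4.584t} (exponential growth at rate −λ₁ ≈ 4.584).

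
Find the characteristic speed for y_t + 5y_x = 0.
Speed = 5. Information travels along x - 5t = const (rightward).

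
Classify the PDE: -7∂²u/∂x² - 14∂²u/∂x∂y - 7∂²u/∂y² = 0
A = -7, B = -14, C = -7. Discriminant B² - 4AC = 0. Since 0 = 0, parabolic.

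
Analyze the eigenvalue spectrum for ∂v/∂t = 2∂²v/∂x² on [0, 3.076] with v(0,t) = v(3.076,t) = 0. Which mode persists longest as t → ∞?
Eigenvalues: λₙ = 2n²π²/3.076².
First three modes:
  n=1: λ₁ = 2π²/3.076² ≈ 2.086
  n=2: λ₂ = 8π²/3.076² ≈ 8.345 (4× faster decay)
  n=3: λ₃ = 18π²/3.076² ≈ 18.776 (9× faster decay)
As t → ∞, higher modes decay exponentially faster. The n=1 mode dominates: v ~ c₁ sin(πx/3.076) e^{-λ₁t}.
Decay rate: λ₁ = 2π²/3.076² ≈ 2.086.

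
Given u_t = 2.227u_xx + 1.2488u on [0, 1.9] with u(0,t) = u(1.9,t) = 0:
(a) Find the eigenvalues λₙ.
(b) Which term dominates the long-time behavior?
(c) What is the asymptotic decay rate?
Eigenvalues: λₙ = 2.227n²π²/1.9² - 1.2488.
First three modes:
  n=1: λ₁ = 2.227π²/1.9² - 1.2488 ≈ 4.84
  n=2: λ₂ = 8.908π²/1.9² - 1.2488 ≈ 23.105
  n=3: λ₃ = 20.043π²/1.9² - 1.2488 ≈ 53.548
Since 2.227π²/1.9² ≈ 6.089 > 1.2488, all λₙ > 0.
The n=1 mode decays slowest → dominates as t → ∞.
Asymptotic: u ~ c₁ sin(πx/1.9) e^{-λ₁t} with decay rate λ₁ ≈ 4.84.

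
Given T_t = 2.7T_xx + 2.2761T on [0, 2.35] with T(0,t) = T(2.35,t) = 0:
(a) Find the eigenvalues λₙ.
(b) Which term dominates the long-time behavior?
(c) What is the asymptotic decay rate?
Eigenvalues: λₙ = 2.7n²π²/2.35² - 2.2761.
First three modes:
  n=1: λ₁ = 2.7π²/2.35² - 2.2761 ≈ 2.549
  n=2: λ₂ = 10.8π²/2.35² - 2.2761 ≈ 17.025
  n=3: λ₃ = 24.3π²/2.35² - 2.2761 ≈ 41.152
Since 2.7π²/2.35² ≈ 4.825 > 2.2761, all λₙ > 0.
The n=1 mode decays slowest → dominates as t → ∞.
Asymptotic: T ~ c₁ sin(πx/2.35) e^{-λ₁t} with decay rate λ₁ ≈ 2.549.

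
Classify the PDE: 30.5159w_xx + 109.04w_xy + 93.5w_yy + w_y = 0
A = 30.5159, B = 109.04, C = 93.5. Discriminant B² - 4AC = 476.775. Since 476.775 > 0, hyperbolic.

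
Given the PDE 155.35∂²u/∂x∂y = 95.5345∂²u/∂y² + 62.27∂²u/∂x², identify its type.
Rewriting in standard form: -62.27∂²u/∂x² + 155.35∂²u/∂x∂y - 95.5345∂²u/∂y² = 0. The second-order coefficients are A = -62.27, B = 155.35, C = -95.5345. Since B² - 4AC = 337.88924 > 0, this is a hyperbolic PDE.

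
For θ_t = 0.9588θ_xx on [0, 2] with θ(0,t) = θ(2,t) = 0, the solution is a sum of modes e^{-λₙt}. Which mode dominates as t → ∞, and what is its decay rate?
Eigenvalues: λₙ = 0.9588n²π²/2².
First three modes:
  n=1: λ₁ = 0.9588π²/2² ≈ 2.366
  n=2: λ₂ = 3.8352π²/2² ≈ 9.463 (4× faster decay)
  n=3: λ₃ = 8.6292π²/2² ≈ 21.292 (9× faster decay)
As t → ∞, higher modes decay exponentially faster. The n=1 mode dominates: θ ~ c₁ sin(πx/2) e^{-λ₁t}.
Decay rate: λ₁ = 0.9588π²/2² ≈ 2.366.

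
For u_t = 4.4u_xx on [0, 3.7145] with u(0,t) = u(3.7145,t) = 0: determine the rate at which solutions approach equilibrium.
Eigenvalues: λₙ = 4.4n²π²/3.7145².
First three modes:
  n=1: λ₁ = 4.4π²/3.7145² ≈ 3.147
  n=2: λ₂ = 17.6π²/3.7145² ≈ 12.59 (4× faster decay)
  n=3: λ₃ = 39.6π²/3.7145² ≈ 28.327 (9× faster decay)
As t → ∞, higher modes decay exponentially faster. The n=1 mode dominates: u ~ c₁ sin(πx/3.7145) e^{-λ₁t}.
Decay rate: λ₁ = 4.4π²/3.7145² ≈ 3.147.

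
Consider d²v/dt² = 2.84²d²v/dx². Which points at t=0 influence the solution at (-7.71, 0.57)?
Domain of dependence: [-9.3288, -6.0912]. Signals travel at speed 2.84, so data within |x - -7.71| ≤ 2.84·0.57 = 1.6188 can reach the point.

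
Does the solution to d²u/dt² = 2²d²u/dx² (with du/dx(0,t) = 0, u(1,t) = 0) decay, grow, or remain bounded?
u oscillates (no decay). Energy is conserved; the solution oscillates indefinitely as standing waves.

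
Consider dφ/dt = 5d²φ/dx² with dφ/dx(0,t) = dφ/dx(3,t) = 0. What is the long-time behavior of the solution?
As t → ∞, φ → constant (steady state). Heat is conserved (no flux at boundaries); solution approaches the spatial average.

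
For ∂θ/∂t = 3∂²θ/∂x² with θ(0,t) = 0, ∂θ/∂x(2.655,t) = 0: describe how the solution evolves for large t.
θ → 0. Heat escapes through the Dirichlet boundary.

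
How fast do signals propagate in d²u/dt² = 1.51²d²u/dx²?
Speed = 1.51. Information travels along characteristics x = x₀ ± 1.51t.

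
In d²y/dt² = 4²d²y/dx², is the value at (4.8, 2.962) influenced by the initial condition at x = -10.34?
No. The domain of dependence is [-7.048, 16.648], and -10.34 is outside this interval.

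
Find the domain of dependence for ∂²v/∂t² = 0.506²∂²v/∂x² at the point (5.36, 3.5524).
Domain of dependence: [3.5624856, 7.1575144]. Signals travel at speed 0.506, so data within |x - 5.36| ≤ 0.506·3.5524 = 1.7975144 can reach the point.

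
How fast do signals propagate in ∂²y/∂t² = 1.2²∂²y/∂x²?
Speed = 1.2. Information travels along characteristics x = x₀ ± 1.2t.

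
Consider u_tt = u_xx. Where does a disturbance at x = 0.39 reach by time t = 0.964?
Domain of influence: [-0.574, 1.354]. Data at x = 0.39 spreads outward at speed 1.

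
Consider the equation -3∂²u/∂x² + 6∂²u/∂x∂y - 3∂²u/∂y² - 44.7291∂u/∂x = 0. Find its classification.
Parabolic. (A = -3, B = 6, C = -3 gives B² - 4AC = 0.)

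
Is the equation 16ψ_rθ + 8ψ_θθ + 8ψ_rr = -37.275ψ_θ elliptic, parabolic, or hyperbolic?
Rewriting in standard form: 8ψ_rr + 16ψ_rθ + 8ψ_θθ + 37.275ψ_θ = 0. Computing B² - 4AC with A = 8, B = 16, C = 8: discriminant = 0 (zero). Answer: parabolic.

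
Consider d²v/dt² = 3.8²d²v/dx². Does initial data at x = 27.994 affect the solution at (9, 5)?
Yes. The domain of dependence is [-10, 28], and 27.994 ∈ [-10, 28].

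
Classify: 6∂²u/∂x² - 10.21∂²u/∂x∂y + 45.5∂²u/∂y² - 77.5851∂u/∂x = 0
Elliptic (discriminant = -987.7559).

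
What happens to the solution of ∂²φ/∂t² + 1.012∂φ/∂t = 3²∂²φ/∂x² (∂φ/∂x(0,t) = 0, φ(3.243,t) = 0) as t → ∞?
φ → 0. Damping (γ=1.012) dissipates energy; oscillations decay exponentially.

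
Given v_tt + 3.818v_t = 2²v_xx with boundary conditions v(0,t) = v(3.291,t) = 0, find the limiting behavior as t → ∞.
v → 0. Damping (γ=3.818) dissipates energy; oscillations decay exponentially.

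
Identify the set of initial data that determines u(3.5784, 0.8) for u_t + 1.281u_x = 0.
A single point: x = 2.5536. The characteristic through (3.5784, 0.8) is x - 1.281t = const, so x = 3.5784 - 1.281·0.8 = 2.5536.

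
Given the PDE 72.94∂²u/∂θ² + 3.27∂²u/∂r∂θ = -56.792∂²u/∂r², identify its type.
Rewriting in standard form: 56.792∂²u/∂r² + 3.27∂²u/∂r∂θ + 72.94∂²u/∂θ² = 0. The second-order coefficients are A = 56.792, B = 3.27, C = 72.94. Since B² - 4AC = -16558.94102 < 0, this is an elliptic PDE.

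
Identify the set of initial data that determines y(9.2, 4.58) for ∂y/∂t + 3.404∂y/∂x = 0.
A single point: x = -6.39032. The characteristic through (9.2, 4.58) is x - 3.404t = const, so x = 9.2 - 3.404·4.58 = -6.39032.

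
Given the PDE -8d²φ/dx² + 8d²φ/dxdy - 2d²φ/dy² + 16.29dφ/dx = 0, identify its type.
The second-order coefficients are A = -8, B = 8, C = -2. Since B² - 4AC = 0 = 0, this is a parabolic PDE.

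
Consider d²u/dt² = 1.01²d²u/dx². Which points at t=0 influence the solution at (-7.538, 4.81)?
Domain of dependence: [-12.3961, -2.6799]. Signals travel at speed 1.01, so data within |x - -7.538| ≤ 1.01·4.81 = 4.8581 can reach the point.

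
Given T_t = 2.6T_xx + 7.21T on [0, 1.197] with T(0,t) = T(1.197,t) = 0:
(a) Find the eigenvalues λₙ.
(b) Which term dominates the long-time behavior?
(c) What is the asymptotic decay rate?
Eigenvalues: λₙ = 2.6n²π²/1.197² - 7.21.
First three modes:
  n=1: λ₁ = 2.6π²/1.197² - 7.21 ≈ 10.7
  n=2: λ₂ = 10.4π²/1.197² - 7.21 ≈ 64.428
  n=3: λ₃ = 23.4π²/1.197² - 7.21 ≈ 153.976
Since 2.6π²/1.197² ≈ 17.91 > 7.21, all λₙ > 0.
The n=1 mode decays slowest → dominates as t → ∞.
Asymptotic: T ~ c₁ sin(πx/1.197) e^{-λ₁t} with decay rate λ₁ ≈ 10.7.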